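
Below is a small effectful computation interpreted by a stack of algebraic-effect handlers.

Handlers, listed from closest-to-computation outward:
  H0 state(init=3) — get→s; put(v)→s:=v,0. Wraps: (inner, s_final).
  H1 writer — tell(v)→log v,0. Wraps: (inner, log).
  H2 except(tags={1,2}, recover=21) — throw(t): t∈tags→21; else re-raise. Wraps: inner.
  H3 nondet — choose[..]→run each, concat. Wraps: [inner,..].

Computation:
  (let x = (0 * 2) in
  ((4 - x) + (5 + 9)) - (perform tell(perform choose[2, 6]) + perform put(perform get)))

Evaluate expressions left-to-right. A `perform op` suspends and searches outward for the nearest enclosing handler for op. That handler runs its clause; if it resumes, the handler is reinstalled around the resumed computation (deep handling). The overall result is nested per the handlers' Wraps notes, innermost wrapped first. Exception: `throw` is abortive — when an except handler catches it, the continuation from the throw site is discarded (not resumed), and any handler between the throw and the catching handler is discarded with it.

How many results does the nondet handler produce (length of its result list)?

Answer: 2

Evaluation trace:
choose[2, 6] @ H3
  branch[0] choose=2:
    tell(2) @ H1 ⇒ log+=2
    get @ H0 ⇒ 3
    put(3) @ H0 ⇒ s:=3
    H0 returns (18, 3)
    H1 returns ((18, 3), (2))
    H2 returns ((18, 3), (2))
    H3 returns [((18, 3), (2))]
  branch[1] choose=6:
    tell(6) @ H1 ⇒ log+=6
    get @ H0 ⇒ 3
    put(3) @ H0 ⇒ s:=3
    H0 returns (18, 3)
    H1 returns ((18, 3), (6))
    H2 returns ((18, 3), (6))
    H3 returns [((18, 3), (6))]
= [((18, 3), (2)), ((18, 3), (6))]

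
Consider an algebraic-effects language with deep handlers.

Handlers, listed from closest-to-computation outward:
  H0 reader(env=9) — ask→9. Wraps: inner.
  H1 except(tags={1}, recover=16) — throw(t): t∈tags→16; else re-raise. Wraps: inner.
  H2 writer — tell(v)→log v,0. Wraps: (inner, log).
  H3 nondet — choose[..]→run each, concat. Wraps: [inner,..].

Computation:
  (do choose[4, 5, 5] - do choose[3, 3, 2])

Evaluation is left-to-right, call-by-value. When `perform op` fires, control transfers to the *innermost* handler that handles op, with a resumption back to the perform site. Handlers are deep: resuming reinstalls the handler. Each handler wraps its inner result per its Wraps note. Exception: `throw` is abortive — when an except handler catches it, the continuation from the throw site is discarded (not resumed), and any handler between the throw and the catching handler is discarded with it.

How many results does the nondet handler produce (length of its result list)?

Answer: 9

Step-by-step:
choose[4, 5, 5] @ H3
  branch[0] choose=4:
    choose[3, 3, 2] @ H3
      branch[0] choose=3:
        H0 returns 1
        H1 returns 1
        H2 returns (1, ())
        H3 returns [(1, ())]
      branch[1] choose=3:
        H0 returns 1
        H1 returns 1
        H2 returns (1, ())
        H3 returns [(1, ())]
      branch[2] choose=2:
        H0 returns 2
        H1 returns 2
        H2 returns (2, ())
        H3 returns [(2, ())]
  branch[1] choose=5:
    choose[3, 3, 2] @ H3
      branch[0] choose=3:
        H0 returns 2
        H1 returns 2
        H2 returns (2, ())
        H3 returns [(2, ())]
      branch[1] choose=3:
        H0 returns 2
        H1 returns 2
        H2 returns (2, ())
        H3 returns [(2, ())]
      branch[2] choose=2:
        H0 returns 3
        H1 returns 3
        H2 returns (3, ())
        H3 returns [(3, ())]
  branch[2] choose=5:
    choose[3, 3, 2] @ H3
      branch[0] choose=3:
        H0 returns 2
        H1 returns 2
        H2 returns (2, ())
        H3 returns [(2, ())]
      branch[1] choose=3:
        H0 returns 2
        H1 returns 2
        H2 returns (2, ())
        H3 returns [(2, ())]
      branch[2] choose=2:
        H0 returns 3
        H1 returns 3
        H2 returns (3, ())
        H3 returns [(3, ())]
= [(1, ()), (1, ()), (2, ()), (2, ()), (2, ()), (3, ()), (2, ()), (2, ()), (3, ())]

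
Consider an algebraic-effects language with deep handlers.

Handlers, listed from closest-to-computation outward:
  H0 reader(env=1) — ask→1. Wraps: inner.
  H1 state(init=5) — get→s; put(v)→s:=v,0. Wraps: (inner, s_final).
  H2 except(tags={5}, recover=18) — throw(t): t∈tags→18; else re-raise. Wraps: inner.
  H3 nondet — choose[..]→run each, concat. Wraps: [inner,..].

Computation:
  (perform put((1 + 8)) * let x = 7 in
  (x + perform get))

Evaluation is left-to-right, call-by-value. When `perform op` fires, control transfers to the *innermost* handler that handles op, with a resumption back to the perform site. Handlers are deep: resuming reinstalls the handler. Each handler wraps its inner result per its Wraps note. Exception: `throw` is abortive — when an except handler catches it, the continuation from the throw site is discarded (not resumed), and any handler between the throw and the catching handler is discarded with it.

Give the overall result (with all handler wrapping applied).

Answer: [(0, 9)]

Evaluation trace:
put(9) @ H1 ⇒ s:=9
get @ H1 ⇒ 9
H0 returns 0
H1 returns (0, 9)
H2 returns (0, 9)
H3 returns [(0, 9)]
= [(0, 9)]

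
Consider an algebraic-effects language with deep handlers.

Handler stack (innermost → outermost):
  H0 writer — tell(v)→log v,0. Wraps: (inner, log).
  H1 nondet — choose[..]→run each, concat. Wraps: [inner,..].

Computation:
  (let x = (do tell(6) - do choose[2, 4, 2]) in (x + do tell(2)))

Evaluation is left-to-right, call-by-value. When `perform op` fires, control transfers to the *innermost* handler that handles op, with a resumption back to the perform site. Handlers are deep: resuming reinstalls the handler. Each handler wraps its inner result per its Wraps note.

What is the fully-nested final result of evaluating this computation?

Step-by-step:
tell(6) @ H0 ⇒ log+=6
choose[2, 4, 2] @ H1
  branch[0] choose=2:
    tell(2) @ H0 ⇒ log+=2
    H0 returns (-2, (6, 2))
    H1 returns [(-2, (6, 2))]
  branch[1] choose=4:
    tell(2) @ H0 ⇒ log+=2
    H0 returns (-4, (6, 2))
    H1 returns [(-4, (6, 2))]
  branch[2] choose=2:
    tell(2) @ H0 ⇒ log+=2
    H0 returns (-2, (6, 2))
    H1 returns [(-2, (6, 2))]
= [(-2, (6, 2)), (-4, (6, 2)), (-2, (6, 2))]

Answer: [(-2, (6, 2)), (-4, (6, 2)), (-2, (6, 2))]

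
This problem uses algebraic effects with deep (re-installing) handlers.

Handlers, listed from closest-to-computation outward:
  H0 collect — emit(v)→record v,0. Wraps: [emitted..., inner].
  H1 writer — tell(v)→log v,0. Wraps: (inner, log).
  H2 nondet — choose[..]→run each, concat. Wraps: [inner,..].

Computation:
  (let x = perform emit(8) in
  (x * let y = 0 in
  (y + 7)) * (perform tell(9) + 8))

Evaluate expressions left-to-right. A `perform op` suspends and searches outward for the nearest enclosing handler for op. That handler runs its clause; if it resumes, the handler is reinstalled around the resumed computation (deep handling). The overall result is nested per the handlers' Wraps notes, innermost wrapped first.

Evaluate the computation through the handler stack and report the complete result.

Evaluation trace:
emit(8) @ H0 ⇒ out+=8
tell(9) @ H1 ⇒ log+=9
H0 returns [8, 0]
H1 returns ([8, 0], (9))
H2 returns [([8, 0], (9))]
= [([8, 0], (9))]

Answer: [([8, 0], (9))]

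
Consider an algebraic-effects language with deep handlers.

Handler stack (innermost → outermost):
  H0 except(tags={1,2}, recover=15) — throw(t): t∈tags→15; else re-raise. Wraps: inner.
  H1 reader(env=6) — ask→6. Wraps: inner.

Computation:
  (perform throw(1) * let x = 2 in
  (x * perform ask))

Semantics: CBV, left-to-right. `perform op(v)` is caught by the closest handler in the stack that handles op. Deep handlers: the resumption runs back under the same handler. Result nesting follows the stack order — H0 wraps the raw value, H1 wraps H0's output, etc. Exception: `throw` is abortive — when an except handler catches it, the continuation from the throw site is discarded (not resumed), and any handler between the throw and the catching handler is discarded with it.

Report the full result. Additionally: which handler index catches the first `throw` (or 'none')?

Answer: 15 ; first throw caught by: H0

Evaluation trace:
throw(1) @ H0 caught ⇒ 15
H1 returns 15
= 15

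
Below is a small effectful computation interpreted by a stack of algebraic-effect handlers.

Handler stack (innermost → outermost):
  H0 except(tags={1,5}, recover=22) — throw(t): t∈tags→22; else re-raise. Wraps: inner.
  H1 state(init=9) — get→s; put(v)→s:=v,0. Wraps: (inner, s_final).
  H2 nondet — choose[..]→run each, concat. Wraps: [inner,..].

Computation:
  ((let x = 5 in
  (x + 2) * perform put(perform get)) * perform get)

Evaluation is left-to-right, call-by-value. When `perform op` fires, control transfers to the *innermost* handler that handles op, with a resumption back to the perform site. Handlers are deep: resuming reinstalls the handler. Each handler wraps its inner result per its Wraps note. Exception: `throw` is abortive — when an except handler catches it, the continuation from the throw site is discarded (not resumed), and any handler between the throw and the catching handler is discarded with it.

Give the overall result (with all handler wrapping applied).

Answer: [(0, 9)]

Working:
get @ H1 ⇒ 9
put(9) @ H1 ⇒ s:=9
get @ H1 ⇒ 9
H0 returns 0
H1 returns (0, 9)
H2 returns [(0, 9)]
= [(0, 9)]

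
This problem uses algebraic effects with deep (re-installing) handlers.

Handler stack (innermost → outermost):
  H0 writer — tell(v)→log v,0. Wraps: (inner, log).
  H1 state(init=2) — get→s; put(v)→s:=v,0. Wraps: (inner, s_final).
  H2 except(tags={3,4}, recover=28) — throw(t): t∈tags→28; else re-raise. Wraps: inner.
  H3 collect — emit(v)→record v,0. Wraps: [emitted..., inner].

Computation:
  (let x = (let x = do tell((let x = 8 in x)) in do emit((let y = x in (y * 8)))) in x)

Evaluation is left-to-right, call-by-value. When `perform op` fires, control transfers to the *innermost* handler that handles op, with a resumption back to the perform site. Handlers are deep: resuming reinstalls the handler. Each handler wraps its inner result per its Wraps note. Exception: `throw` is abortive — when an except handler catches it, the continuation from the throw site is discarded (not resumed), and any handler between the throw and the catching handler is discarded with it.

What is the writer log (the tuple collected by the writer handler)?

Answer: (8)

Step-by-step:
tell(8) @ H0 ⇒ log+=8
emit(0) @ H3 ⇒ out+=0
H0 returns (0, (8))
H1 returns ((0, (8)), 2)
H2 returns ((0, (8)), 2)
H3 returns [0, ((0, (8)), 2)]
= [0, ((0, (8)), 2)]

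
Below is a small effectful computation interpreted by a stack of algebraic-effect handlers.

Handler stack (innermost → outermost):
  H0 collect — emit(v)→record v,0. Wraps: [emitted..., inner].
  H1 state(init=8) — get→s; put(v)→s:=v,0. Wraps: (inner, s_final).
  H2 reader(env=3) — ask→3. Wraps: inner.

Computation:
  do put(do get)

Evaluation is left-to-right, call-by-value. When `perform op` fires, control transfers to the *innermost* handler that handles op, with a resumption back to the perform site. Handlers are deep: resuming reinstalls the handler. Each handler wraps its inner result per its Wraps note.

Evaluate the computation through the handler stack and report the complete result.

Answer: ([0], 8)

Evaluation trace:
get @ H1 ⇒ 8
put(8) @ H1 ⇒ s:=8
H0 returns [0]
H1 returns ([0], 8)
H2 returns ([0], 8)
= ([0], 8)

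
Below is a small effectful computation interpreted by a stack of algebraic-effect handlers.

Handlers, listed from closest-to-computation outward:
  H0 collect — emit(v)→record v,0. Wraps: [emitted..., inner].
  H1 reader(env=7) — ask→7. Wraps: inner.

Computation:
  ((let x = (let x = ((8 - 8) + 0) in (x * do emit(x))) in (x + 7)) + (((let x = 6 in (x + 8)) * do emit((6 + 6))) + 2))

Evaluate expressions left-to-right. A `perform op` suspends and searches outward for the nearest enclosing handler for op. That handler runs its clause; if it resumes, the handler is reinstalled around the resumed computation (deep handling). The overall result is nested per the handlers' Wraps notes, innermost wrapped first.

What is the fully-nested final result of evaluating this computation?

Step-by-step:
emit(0) @ H0 ⇒ out+=0
emit(12) @ H0 ⇒ out+=12
H0 returns [0, 12, 9]
H1 returns [0, 12, 9]
= [0, 12, 9]

Answer: [0, 12, 9]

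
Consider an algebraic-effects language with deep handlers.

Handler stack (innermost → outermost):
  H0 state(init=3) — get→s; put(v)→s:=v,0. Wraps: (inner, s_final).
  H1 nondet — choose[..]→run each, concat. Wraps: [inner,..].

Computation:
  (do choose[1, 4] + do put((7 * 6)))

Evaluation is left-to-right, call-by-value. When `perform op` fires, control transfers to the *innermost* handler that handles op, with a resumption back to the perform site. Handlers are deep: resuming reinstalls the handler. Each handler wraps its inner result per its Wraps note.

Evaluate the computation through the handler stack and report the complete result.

Evaluation trace:
choose[1, 4] @ H1
  branch[0] choose=1:
    put(42) @ H0 ⇒ s:=42
    H0 returns (1, 42)
    H1 returns [(1, 42)]
  branch[1] choose=4:
    put(42) @ H0 ⇒ s:=42
    H0 returns (4, 42)
    H1 returns [(4, 42)]
= [(1, 42), (4, 42)]

Answer: [(1, 42), (4, 42)]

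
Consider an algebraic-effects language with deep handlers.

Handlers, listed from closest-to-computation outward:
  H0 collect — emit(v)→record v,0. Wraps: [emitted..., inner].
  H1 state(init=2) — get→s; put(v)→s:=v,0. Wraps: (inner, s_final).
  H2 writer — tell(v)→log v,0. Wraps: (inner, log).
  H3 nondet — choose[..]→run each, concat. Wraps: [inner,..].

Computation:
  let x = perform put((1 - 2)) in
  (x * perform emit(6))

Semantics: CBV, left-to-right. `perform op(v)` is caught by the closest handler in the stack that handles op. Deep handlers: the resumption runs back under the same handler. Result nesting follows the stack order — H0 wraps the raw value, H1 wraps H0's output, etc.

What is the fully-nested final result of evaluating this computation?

Step-by-step:
put(-1) @ H1 ⇒ s:=-1
emit(6) @ H0 ⇒ out+=6
H0 returns [6, 0]
H1 returns ([6, 0], -1)
H2 returns (([6, 0], -1), ())
H3 returns [(([6, 0], -1), ())]
= [(([6, 0], -1), ())]

Answer: [(([6, 0], -1), ())]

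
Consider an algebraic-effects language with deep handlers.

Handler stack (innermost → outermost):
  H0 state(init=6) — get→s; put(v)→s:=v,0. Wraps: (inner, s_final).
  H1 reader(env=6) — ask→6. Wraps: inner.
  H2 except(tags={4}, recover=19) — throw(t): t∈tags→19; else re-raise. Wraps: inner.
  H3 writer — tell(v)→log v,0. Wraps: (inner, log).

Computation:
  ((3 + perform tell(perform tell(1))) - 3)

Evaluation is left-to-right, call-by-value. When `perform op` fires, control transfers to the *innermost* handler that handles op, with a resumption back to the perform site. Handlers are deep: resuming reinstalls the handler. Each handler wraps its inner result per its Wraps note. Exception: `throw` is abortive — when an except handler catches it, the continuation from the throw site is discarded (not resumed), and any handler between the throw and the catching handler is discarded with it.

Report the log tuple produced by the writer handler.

Answer: (1, 0)

Evaluation trace:
tell(1) @ H3 ⇒ log+=1
tell(0) @ H3 ⇒ log+=0
H0 returns (0, 6)
H1 returns (0, 6)
H2 returns (0, 6)
H3 returns ((0, 6), (1, 0))
= ((0, 6), (1, 0))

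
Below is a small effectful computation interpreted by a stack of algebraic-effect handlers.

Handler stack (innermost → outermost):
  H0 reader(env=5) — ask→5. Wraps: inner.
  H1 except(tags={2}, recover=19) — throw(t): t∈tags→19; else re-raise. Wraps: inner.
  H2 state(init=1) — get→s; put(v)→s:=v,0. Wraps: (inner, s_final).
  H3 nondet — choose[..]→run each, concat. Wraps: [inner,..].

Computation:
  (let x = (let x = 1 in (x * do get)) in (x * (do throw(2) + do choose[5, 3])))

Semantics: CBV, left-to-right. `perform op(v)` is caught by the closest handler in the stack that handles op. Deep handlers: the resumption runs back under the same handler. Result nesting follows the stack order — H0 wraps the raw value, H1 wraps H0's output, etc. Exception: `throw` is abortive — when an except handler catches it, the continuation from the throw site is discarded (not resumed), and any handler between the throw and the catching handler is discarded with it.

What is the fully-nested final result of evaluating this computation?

Answer: [(19, 1)]

Step-by-step:
get @ H2 ⇒ 1
throw(2) @ H1 caught ⇒ 19
H2 returns (19, 1)
H3 returns [(19, 1)]
= [(19, 1)]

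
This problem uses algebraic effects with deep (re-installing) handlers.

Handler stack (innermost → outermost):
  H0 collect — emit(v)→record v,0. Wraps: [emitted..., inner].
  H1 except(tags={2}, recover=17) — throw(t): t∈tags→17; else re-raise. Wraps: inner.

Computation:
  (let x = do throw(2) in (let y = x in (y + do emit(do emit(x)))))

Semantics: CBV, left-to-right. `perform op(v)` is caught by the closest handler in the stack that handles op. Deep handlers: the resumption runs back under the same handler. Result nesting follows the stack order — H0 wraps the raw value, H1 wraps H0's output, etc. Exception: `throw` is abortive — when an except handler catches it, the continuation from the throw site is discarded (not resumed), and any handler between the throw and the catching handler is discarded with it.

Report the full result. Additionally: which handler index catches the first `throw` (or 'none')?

Evaluation trace:
throw(2) @ H1 caught ⇒ 17
= 17

Answer: 17 ; first throw caught by: H1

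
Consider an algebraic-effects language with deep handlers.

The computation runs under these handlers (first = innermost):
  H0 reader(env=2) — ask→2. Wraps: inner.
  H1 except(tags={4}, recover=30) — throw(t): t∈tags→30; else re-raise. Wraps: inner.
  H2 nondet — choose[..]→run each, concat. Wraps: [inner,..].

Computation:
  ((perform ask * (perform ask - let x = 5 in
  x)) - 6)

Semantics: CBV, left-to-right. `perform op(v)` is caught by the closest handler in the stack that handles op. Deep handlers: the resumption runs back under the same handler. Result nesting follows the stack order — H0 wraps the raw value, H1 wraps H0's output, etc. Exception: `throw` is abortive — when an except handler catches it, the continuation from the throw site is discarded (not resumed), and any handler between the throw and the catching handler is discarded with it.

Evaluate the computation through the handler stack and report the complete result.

Answer: [-12]

Evaluation trace:
ask @ H0 ⇒ 2
ask @ H0 ⇒ 2
H0 returns -12
H1 returns -12
H2 returns [-12]
= [-12]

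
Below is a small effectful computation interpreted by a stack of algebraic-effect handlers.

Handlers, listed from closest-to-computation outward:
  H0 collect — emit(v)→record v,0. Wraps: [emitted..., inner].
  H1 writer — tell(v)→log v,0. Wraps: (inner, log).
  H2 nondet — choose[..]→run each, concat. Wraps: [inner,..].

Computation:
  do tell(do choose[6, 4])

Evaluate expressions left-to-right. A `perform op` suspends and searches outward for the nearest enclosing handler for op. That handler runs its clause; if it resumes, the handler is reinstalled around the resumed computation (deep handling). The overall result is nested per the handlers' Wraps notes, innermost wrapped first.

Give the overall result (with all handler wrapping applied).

Answer: [([0], (6)), ([0], (4))]

Evaluation trace:
choose[6, 4] @ H2
  branch[0] choose=6:
    tell(6) @ H1 ⇒ log+=6
    H0 returns [0]
    H1 returns ([0], (6))
    H2 returns [([0], (6))]
  branch[1] choose=4:
    tell(4) @ H1 ⇒ log+=4
    H0 returns [0]
    H1 returns ([0], (4))
    H2 returns [([0], (4))]
= [([0], (6)), ([0], (4))]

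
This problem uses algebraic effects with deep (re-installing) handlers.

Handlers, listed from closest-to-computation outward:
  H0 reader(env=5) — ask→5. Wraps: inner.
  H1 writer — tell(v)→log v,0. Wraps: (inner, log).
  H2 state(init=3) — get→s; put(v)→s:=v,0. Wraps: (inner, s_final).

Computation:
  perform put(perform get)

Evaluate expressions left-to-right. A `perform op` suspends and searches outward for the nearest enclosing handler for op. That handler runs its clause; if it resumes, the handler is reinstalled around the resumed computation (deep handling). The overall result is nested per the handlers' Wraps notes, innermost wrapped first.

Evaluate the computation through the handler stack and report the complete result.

Answer: ((0, ()), 3)

Evaluation trace:
get @ H2 ⇒ 3
put(3) @ H2 ⇒ s:=3
H0 returns 0
H1 returns (0, ())
H2 returns ((0, ()), 3)
= ((0, ()), 3)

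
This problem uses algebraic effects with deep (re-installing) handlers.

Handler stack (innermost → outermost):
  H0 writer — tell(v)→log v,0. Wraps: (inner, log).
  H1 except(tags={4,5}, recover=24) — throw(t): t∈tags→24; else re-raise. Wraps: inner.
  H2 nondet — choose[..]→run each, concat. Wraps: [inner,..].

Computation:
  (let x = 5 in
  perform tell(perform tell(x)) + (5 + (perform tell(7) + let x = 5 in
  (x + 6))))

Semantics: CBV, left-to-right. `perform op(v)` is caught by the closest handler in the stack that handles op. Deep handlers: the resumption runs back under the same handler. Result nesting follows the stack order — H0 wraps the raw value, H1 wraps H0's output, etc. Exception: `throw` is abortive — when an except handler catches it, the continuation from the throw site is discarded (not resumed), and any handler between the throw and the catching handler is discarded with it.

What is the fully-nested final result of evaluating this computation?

Working:
tell(5) @ H0 ⇒ log+=5
tell(0) @ H0 ⇒ log+=0
tell(7) @ H0 ⇒ log+=7
H0 returns (16, (5, 0, 7))
H1 returns (16, (5, 0, 7))
H2 returns [(16, (5, 0, 7))]
= [(16, (5, 0, 7))]

Answer: [(16, (5, 0, 7))]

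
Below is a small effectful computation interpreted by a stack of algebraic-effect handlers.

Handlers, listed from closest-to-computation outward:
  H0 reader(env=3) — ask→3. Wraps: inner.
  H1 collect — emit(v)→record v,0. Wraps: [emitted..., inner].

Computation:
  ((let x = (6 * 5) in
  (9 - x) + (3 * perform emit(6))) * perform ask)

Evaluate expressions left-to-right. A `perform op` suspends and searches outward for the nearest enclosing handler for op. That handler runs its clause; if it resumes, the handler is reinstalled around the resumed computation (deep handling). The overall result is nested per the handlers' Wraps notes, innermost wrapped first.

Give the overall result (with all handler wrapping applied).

Working:
emit(6) @ H1 ⇒ out+=6
ask @ H0 ⇒ 3
H0 returns -63
H1 returns [6, -63]
= [6, -63]

Answer: [6, -63]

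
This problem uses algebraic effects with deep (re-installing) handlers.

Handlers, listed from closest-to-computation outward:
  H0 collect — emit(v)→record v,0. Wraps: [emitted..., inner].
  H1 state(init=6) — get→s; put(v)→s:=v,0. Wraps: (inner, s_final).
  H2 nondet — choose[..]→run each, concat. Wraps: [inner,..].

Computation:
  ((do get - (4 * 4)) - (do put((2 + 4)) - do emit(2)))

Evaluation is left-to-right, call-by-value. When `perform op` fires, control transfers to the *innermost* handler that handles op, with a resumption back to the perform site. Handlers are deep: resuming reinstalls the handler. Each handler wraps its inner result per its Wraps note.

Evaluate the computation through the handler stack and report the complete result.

Step-by-step:
get @ H1 ⇒ 6
put(6) @ H1 ⇒ s:=6
emit(2) @ H0 ⇒ out+=2
H0 returns [2, -10]
H1 returns ([2, -10], 6)
H2 returns [([2, -10], 6)]
= [([2, -10], 6)]

Answer: [([2, -10], 6)]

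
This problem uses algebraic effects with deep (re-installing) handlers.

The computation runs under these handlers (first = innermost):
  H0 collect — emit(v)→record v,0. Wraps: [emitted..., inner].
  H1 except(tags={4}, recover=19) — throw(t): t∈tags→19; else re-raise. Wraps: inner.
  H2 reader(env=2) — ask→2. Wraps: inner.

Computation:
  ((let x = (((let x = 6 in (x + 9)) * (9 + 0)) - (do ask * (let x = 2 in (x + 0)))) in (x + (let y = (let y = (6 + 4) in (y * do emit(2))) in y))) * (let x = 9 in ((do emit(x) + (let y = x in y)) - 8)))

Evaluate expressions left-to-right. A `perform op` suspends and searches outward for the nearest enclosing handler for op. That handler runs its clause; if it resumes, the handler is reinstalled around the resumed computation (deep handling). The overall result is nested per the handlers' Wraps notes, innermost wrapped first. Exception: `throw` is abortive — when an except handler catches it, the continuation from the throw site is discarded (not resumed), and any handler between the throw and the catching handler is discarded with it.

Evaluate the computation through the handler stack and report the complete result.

Answer: [2, 9, 131]

Step-by-step:
ask @ H2 ⇒ 2
emit(2) @ H0 ⇒ out+=2
emit(9) @ H0 ⇒ out+=9
H0 returns [2, 9, 131]
H1 returns [2, 9, 131]
H2 returns [2, 9, 131]
= [2, 9, 131]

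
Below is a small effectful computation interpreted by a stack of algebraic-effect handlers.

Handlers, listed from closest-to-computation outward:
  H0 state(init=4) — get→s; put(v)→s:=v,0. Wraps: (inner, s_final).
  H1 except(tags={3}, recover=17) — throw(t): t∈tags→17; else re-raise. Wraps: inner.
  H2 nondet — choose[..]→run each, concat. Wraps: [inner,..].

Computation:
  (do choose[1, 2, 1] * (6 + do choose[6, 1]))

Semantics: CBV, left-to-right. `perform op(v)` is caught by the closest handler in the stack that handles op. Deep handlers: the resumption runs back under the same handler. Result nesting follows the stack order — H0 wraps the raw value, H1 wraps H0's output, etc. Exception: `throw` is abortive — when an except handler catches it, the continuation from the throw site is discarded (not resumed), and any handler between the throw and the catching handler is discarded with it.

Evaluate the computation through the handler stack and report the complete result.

Step-by-step:
choose[1, 2, 1] @ H2
  branch[0] choose=1:
    choose[6, 1] @ H2
      branch[0] choose=6:
        H0 returns (12, 4)
        H1 returns (12, 4)
        H2 returns [(12, 4)]
      branch[1] choose=1:
        H0 returns (7, 4)
        H1 returns (7, 4)
        H2 returns [(7, 4)]
  branch[1] choose=2:
    choose[6, 1] @ H2
      branch[0] choose=6:
        H0 returns (24, 4)
        H1 returns (24, 4)
        H2 returns [(24, 4)]
      branch[1] choose=1:
        H0 returns (14, 4)
        H1 returns (14, 4)
        H2 returns [(14, 4)]
  branch[2] choose=1:
    choose[6, 1] @ H2
      branch[0] choose=6:
        H0 returns (12, 4)
        H1 returns (12, 4)
        H2 returns [(12, 4)]
      branch[1] choose=1:
        H0 returns (7, 4)
        H1 returns (7, 4)
        H2 returns [(7, 4)]
= [(12, 4), (7, 4), (24, 4), (14, 4), (12, 4), (7, 4)]

Answer: [(12, 4), (7, 4), (24, 4), (14, 4), (12, 4), (7, 4)]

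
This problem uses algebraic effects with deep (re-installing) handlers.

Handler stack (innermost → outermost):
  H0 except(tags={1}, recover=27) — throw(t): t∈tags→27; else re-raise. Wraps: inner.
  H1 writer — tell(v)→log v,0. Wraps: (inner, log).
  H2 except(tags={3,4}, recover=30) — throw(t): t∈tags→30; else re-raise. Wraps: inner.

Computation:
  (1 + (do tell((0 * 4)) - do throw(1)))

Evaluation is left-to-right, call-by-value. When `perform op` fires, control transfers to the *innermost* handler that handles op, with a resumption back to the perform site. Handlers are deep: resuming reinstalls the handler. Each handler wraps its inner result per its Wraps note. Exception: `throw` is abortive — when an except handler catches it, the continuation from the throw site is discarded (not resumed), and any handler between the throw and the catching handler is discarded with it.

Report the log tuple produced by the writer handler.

Evaluation trace:
tell(0) @ H1 ⇒ log+=0
throw(1) @ H0 caught ⇒ 27
H1 returns (27, (0))
H2 returns (27, (0))
= (27, (0))

Answer: (0)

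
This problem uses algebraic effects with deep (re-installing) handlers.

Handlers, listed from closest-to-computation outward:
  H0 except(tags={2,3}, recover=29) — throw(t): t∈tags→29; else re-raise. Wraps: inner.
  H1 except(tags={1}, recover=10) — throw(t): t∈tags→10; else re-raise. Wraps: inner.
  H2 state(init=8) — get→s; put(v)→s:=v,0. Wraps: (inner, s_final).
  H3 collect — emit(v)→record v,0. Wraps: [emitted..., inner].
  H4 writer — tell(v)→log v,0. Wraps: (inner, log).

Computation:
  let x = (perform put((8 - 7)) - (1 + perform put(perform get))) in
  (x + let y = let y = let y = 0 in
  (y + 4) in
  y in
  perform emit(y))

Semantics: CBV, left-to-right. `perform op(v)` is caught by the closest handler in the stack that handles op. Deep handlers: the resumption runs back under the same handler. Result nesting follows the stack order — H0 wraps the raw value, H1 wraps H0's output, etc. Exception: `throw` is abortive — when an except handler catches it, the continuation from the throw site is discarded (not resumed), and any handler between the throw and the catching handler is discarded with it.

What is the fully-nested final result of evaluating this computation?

Answer: ([4, (-1, 1)], ())

Evaluation trace:
put(1) @ H2 ⇒ s:=1
get @ H2 ⇒ 1
put(1) @ H2 ⇒ s:=1
emit(4) @ H3 ⇒ out+=4
H0 returns -1
H1 returns -1
H2 returns (-1, 1)
H3 returns [4, (-1, 1)]
H4 returns ([4, (-1, 1)], ())
= ([4, (-1, 1)], ())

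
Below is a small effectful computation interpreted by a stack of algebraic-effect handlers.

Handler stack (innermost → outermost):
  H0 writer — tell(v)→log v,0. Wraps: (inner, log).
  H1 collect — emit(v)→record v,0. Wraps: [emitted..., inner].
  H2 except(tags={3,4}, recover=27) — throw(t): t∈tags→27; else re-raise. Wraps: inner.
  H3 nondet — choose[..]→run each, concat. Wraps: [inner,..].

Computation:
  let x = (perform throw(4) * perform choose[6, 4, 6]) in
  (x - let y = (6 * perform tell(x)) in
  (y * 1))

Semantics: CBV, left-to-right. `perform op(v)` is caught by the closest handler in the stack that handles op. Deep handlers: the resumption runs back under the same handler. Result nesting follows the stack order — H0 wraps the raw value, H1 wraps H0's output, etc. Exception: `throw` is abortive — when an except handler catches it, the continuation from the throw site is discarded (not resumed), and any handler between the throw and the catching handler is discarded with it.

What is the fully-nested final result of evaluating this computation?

Answer: [27]

Working:
throw(4) @ H2 caught ⇒ 27
H3 returns [27]
= [27]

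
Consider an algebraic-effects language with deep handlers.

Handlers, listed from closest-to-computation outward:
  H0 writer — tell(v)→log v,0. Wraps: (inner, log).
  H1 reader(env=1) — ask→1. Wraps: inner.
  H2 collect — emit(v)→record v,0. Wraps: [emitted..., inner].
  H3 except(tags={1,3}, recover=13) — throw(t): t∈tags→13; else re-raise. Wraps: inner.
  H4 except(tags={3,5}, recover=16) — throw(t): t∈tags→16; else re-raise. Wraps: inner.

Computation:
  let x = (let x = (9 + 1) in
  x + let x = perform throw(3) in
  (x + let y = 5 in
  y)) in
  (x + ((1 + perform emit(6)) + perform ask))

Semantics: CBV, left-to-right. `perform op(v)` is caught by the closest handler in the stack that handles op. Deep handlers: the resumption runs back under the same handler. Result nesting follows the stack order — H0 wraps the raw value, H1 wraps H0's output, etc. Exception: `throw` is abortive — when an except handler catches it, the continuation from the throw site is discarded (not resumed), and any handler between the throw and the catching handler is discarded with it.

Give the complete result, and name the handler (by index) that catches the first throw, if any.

Answer: 13 ; first throw caught by: H3

Step-by-step:
throw(3) @ H3 caught ⇒ 13
H4 returns 13
= 13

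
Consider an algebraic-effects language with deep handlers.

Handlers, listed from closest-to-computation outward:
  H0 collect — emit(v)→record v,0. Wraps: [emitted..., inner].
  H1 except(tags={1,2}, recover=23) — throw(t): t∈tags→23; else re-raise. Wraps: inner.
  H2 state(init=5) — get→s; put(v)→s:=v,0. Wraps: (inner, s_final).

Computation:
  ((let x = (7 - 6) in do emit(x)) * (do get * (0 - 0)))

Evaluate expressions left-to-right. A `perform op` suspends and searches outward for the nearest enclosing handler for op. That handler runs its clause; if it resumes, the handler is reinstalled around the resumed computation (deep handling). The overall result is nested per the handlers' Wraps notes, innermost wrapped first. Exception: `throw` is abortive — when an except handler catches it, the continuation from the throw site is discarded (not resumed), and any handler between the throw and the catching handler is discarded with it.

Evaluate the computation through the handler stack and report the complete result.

Answer: ([1, 0], 5)

Step-by-step:
emit(1) @ H0 ⇒ out+=1
get @ H2 ⇒ 5
H0 returns [1, 0]
H1 returns [1, 0]
H2 returns ([1, 0], 5)
= ([1, 0], 5)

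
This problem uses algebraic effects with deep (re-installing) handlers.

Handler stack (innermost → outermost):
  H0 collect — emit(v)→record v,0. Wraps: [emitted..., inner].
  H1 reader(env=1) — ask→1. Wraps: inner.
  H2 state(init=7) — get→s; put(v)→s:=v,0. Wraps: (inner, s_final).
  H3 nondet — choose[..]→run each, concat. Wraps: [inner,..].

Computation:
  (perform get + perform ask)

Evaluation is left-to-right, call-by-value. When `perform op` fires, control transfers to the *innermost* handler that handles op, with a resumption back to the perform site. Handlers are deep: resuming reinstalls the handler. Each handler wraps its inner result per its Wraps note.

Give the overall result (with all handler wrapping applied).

Answer: [([8], 7)]

Evaluation trace:
get @ H2 ⇒ 7
ask @ H1 ⇒ 1
H0 returns [8]
H1 returns [8]
H2 returns ([8], 7)
H3 returns [([8], 7)]
= [([8], 7)]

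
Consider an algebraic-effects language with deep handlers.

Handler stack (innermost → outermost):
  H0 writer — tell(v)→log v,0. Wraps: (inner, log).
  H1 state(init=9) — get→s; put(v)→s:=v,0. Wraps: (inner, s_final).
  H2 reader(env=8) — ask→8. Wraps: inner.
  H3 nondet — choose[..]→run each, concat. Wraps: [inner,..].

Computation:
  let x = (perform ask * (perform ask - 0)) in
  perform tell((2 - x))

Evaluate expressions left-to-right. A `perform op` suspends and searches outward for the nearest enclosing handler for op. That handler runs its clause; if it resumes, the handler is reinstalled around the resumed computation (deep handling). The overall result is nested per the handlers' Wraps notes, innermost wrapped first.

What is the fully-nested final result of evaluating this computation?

Working:
ask @ H2 ⇒ 8
ask @ H2 ⇒ 8
tell(-62) @ H0 ⇒ log+=-62
H0 returns (0, (-62))
H1 returns ((0, (-62)), 9)
H2 returns ((0, (-62)), 9)
H3 returns [((0, (-62)), 9)]
= [((0, (-62)), 9)]

Answer: [((0, (-62)), 9)]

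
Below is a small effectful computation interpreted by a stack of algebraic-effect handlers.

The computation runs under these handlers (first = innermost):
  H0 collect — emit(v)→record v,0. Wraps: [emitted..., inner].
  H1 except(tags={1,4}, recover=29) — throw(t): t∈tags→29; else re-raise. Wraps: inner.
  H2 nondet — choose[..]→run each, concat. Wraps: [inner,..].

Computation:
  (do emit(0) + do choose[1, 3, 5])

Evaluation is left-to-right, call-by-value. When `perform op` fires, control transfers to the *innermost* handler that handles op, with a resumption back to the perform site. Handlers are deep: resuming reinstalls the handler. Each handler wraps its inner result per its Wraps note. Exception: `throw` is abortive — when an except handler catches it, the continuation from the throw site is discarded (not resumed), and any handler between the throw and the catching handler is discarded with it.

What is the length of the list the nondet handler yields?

Answer: 3

Evaluation trace:
emit(0) @ H0 ⇒ out+=0
choose[1, 3, 5] @ H2
  branch[0] choose=1:
    H0 returns [0, 1]
    H1 returns [0, 1]
    H2 returns [[0, 1]]
  branch[1] choose=3:
    H0 returns [0, 3]
    H1 returns [0, 3]
    H2 returns [[0, 3]]
  branch[2] choose=5:
    H0 returns [0, 5]
    H1 returns [0, 5]
    H2 returns [[0, 5]]
= [[0, 1], [0, 3], [0, 5]]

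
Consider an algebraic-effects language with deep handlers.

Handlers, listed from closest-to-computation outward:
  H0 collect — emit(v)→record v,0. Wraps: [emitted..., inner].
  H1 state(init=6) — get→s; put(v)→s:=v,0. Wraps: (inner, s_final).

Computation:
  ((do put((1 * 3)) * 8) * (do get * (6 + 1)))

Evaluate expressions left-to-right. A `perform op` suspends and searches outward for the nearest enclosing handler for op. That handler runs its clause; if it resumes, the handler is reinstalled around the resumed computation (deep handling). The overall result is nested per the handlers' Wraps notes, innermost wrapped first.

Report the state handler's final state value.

Answer: 3

Step-by-step:
put(3) @ H1 ⇒ s:=3
get @ H1 ⇒ 3
H0 returns [0]
H1 returns ([0], 3)
= ([0], 3)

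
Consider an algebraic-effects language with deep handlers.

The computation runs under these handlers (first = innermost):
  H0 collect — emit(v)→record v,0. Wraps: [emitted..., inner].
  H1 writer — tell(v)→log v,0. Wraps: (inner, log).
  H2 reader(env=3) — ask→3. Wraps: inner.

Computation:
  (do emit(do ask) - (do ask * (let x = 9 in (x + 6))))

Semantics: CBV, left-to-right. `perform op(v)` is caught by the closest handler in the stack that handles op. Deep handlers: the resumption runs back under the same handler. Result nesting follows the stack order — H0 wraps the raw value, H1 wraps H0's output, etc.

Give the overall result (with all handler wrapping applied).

Evaluation trace:
ask @ H2 ⇒ 3
emit(3) @ H0 ⇒ out+=3
ask @ H2 ⇒ 3
H0 returns [3, -45]
H1 returns ([3, -45], ())
H2 returns ([3, -45], ())
= ([3, -45], ())

Answer: ([3, -45], ())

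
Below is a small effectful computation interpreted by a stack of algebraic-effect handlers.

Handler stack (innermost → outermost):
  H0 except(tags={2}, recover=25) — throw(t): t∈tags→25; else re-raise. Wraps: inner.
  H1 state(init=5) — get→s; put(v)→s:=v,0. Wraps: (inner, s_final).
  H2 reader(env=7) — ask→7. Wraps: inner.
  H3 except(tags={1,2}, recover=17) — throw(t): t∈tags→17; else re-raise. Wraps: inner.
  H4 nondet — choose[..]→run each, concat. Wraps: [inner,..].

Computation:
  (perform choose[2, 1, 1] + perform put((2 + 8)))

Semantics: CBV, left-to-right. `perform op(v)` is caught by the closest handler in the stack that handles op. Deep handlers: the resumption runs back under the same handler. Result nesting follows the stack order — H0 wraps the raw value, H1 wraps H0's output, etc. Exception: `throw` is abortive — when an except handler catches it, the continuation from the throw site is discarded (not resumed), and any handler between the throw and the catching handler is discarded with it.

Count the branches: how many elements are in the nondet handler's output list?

Working:
choose[2, 1, 1] @ H4
  branch[0] choose=2:
    put(10) @ H1 ⇒ s:=10
    H0 returns 2
    H1 returns (2, 10)
    H2 returns (2, 10)
    H3 returns (2, 10)
    H4 returns [(2, 10)]
  branch[1] choose=1:
    put(10) @ H1 ⇒ s:=10
    H0 returns 1
    H1 returns (1, 10)
    H2 returns (1, 10)
    H3 returns (1, 10)
    H4 returns [(1, 10)]
  branch[2] choose=1:
    put(10) @ H1 ⇒ s:=10
    H0 returns 1
    H1 returns (1, 10)
    H2 returns (1, 10)
    H3 returns (1, 10)
    H4 returns [(1, 10)]
= [(2, 10), (1, 10), (1, 10)]

Answer: 3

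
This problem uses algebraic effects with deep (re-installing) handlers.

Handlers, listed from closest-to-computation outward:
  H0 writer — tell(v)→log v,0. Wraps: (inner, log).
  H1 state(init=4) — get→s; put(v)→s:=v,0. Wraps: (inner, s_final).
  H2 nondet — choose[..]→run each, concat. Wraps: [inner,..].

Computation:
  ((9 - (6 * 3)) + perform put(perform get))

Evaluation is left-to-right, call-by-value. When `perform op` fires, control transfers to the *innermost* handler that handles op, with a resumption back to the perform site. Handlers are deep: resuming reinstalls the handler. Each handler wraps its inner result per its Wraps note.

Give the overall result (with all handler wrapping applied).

Step-by-step:
get @ H1 ⇒ 4
put(4) @ H1 ⇒ s:=4
H0 returns (-9, ())
H1 returns ((-9, ()), 4)
H2 returns [((-9, ()), 4)]
= [((-9, ()), 4)]

Answer: [((-9, ()), 4)]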